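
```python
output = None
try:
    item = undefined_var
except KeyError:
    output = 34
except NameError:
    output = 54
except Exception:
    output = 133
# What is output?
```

Step-by-step execution trace:
1. `item = undefined_var` raises NameError.
2. `except KeyError` does not match NameError; skipped.
3. `except NameError` matches → output = 54.
4. Remaining except clauses are skipped.
Result: 54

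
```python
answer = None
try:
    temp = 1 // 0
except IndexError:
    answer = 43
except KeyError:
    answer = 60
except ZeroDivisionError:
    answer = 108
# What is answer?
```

Step-by-step execution trace:
1. `temp = 1 // 0` raises ZeroDivisionError.
2. `except IndexError` does not match ZeroDivisionError; skipped.
3. `except KeyError` does not match ZeroDivisionError; skipped.
4. `except ZeroDivisionError` matches → answer = 108.
Result: 108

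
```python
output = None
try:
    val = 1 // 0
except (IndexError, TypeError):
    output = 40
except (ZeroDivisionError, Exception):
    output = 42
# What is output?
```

Step-by-step execution trace:
1. `val = 1 // 0` raises ZeroDivisionError.
2. `except (IndexError, TypeError)` does not match ZeroDivisionError; skipped.
3. `except (ZeroDivisionError, Exception)` matches (ZeroDivisionError is in the tuple) → output = 42.
Result: 42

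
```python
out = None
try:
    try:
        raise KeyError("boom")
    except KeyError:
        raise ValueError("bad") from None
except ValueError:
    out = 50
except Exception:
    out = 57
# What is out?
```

Step-by-step execution trace:
1. Inner try raises KeyError; inner `except KeyError` catches it.
2. `raise ValueError(...) from None` raises ValueError (from None suppresses __context__, but the active exception is still ValueError).
3. Outer `except ValueError` matches → out = 50.
4. `except Exception` is not reached.
Result: 50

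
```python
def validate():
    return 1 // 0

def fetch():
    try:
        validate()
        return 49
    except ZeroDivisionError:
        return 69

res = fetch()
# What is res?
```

Step-by-step execution trace:
1. `fetch()` calls `validate()`.
2. `validate()` evaluates `1 // 0`, which raises ZeroDivisionError; it propagates to the caller.
3. `return 49` is not reached.
4. `except ZeroDivisionError` in fetch matches → returns 69.
5. res = 69.
Result: 69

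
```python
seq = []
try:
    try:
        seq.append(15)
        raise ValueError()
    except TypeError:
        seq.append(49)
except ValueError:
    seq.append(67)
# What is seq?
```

Step-by-step execution trace:
1. Inner try: `seq.append(15)` → seq = [15].
2. `raise ValueError()` raises ValueError.
3. Inner `except TypeError` does not match ValueError; exception propagates to outer try.
4. Outer `except ValueError` matches → `seq.append(67)` → seq = [15, 67].
Result: [15, 67]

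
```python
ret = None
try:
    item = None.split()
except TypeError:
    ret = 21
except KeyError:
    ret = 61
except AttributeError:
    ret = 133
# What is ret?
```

Step-by-step execution trace:
1. `item = None.split()` raises AttributeError.
2. `except TypeError` does not match AttributeError; skipped.
3. `except KeyError` does not match AttributeError; skipped.
4. `except AttributeError` matches → ret = 133.
Result: 133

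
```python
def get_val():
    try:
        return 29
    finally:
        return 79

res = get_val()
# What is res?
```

Step-by-step execution trace:
1. `get_val()` enters try: `return 29` sets pending return value 29.
2. Before returning, `finally: return 79` runs and overrides the pending return.
3. get_val() returns 79 → res = 79.
Result: 79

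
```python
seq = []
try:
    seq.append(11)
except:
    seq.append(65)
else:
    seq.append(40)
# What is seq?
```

Step-by-step execution trace:
1. try: `seq.append(11)` → seq = [11]. No exception raised.
2. `except` is skipped.
3. `else` runs (try completed without exception): `seq.append(40)` → seq = [11, 40].
Result: [11, 40]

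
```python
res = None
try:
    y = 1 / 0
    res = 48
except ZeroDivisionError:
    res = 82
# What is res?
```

Step-by-step execution trace:
1. `y = 1 / 0` raises ZeroDivisionError.
2. `res = 48` is not reached.
3. `except ZeroDivisionError` matches → res = 82.
Result: 82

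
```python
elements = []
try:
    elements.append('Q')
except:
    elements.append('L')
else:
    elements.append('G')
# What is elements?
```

Step-by-step execution trace:
1. try: `elements.append('Q')` → elements = ['Q']. No exception raised.
2. `except` is skipped.
3. `else` runs (try completed without exception): `elements.append('G')` → elements = ['Q', 'G'].
Result: ['Q', 'G']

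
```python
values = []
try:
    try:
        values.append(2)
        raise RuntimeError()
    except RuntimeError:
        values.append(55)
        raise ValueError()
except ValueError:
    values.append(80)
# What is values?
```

Step-by-step execution trace:
1. Inner try: `values.append(2)` → values = [2].
2. `raise RuntimeError()` raises RuntimeError.
3. Inner `except RuntimeError` matches → `values.append(55)` → values = [2, 55].
4. `raise ValueError()` raises ValueError; propagates to outer try.
5. Outer `except ValueError` matches → `values.append(80)` → values = [2, 55, 80].
Result: [2, 55, 80]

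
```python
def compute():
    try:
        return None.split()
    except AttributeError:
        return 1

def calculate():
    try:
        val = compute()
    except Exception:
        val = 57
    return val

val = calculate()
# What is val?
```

Step-by-step execution trace:
1. `calculate()` calls `compute()`.
2. In compute: `None.split()` raises AttributeError; `except AttributeError` catches it → returns 1.
3. In calculate: `val = compute()` → val = 1. No exception reaches calculate.
4. `except Exception` is skipped; calculate returns 1.
5. val = 1.
Result: 1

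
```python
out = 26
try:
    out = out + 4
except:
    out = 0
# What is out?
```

Step-by-step execution trace:
1. out starts at 26.
2. try: `out = out + 4` → out = 30. No exception raised.
3. `except` is skipped.
Result: 30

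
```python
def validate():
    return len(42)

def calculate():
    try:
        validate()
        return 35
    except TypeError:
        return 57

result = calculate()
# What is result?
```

Step-by-step execution trace:
1. `calculate()` calls `validate()`.
2. `validate()` evaluates `len(42)`, which raises TypeError; it propagates to the caller.
3. `return 35` is not reached.
4. `except TypeError` in calculate matches → returns 57.
5. result = 57.
Result: 57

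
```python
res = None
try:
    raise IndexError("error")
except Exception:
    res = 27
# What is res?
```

Step-by-step execution trace:
1. `raise IndexError(...)` raises IndexError.
2. `except Exception` matches (IndexError is a subclass of Exception) → res = 27.
Result: 27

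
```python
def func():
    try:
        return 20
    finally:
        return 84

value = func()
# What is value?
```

Step-by-step execution trace:
1. `func()` enters try: `return 20` sets pending return value 20.
2. Before returning, `finally: return 84` runs and overrides the pending return.
3. func() returns 84 → value = 84.
Result: 84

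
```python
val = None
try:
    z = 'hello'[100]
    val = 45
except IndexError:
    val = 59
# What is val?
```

Step-by-step execution trace:
1. `z = 'hello'[100]` raises IndexError.
2. `val = 45` is not reached.
3. `except IndexError` matches → val = 59.
Result: 59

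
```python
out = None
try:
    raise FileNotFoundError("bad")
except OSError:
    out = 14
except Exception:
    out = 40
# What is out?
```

Step-by-step execution trace:
1. `raise FileNotFoundError(...)` raises FileNotFoundError.
2. `except OSError` matches (FileNotFoundError is a subclass of OSError) → out = 14.
3. `except Exception` is not reached.
Result: 14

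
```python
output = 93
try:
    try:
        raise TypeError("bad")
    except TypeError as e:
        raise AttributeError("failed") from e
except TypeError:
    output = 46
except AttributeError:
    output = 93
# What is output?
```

Step-by-step execution trace:
1. Inner try raises TypeError; inner `except TypeError as e` catches it.
2. `raise AttributeError(...) from e` raises AttributeError (TypeError is attached as __cause__, but only AttributeError is active).
3. Outer `except TypeError` does not match AttributeError; skipped.
4. Outer `except AttributeError` matches → output = 93.
Result: 93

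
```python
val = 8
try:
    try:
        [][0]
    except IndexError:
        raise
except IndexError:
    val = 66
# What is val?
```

Step-by-step execution trace:
1. Inner try: `[][0]` raises IndexError.
2. Inner `except IndexError` matches; bare `raise` re-raises the same IndexError.
3. Outer `except IndexError` matches → val = 66.
Result: 66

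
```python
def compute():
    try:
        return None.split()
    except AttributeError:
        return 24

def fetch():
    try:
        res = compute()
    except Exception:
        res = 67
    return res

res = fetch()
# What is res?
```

Step-by-step execution trace:
1. `fetch()` calls `compute()`.
2. In compute: `None.split()` raises AttributeError; `except AttributeError` catches it → returns 24.
3. In fetch: `res = compute()` → res = 24. No exception reaches fetch.
4. `except Exception` is skipped; fetch returns 24.
5. res = 24.
Result: 24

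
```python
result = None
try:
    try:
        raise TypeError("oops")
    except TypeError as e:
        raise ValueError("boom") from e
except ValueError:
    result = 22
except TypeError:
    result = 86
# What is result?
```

Step-by-step execution trace:
1. Inner try raises TypeError; inner `except TypeError as e` catches it.
2. `raise ValueError(...) from e` raises ValueError (TypeError is attached as __cause__, but only ValueError is active).
3. Outer `except ValueError` matches → result = 22.
4. `except TypeError` is not reached.
Result: 22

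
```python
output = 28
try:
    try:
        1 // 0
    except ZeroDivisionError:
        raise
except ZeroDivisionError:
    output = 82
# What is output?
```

Step-by-step execution trace:
1. Inner try: `1 // 0` raises ZeroDivisionError.
2. Inner `except ZeroDivisionError` matches; bare `raise` re-raises the same ZeroDivisionError.
3. Outer `except ZeroDivisionError` matches → output = 82.
Result: 82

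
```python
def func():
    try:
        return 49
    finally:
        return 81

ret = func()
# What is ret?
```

Step-by-step execution trace:
1. `func()` enters try: `return 49` sets pending return value 49.
2. Before returning, `finally: return 81` runs and overrides the pending return.
3. func() returns 81 → ret = 81.
Result: 81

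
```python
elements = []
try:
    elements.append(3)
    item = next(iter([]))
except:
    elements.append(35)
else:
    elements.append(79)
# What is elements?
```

Step-by-step execution trace:
1. try: `elements.append(3)` → elements = [3].
2. `item = next(iter([]))` raises StopIteration.
3. bare `except` matches → `elements.append(35)` → elements = [3, 35].
4. `else` is skipped (an exception was raised).
Result: [3, 35]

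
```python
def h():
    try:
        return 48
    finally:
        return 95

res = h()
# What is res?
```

Step-by-step execution trace:
1. `h()` enters try: `return 48` sets pending return value 48.
2. Before returning, `finally: return 95` runs and overrides the pending return.
3. h() returns 95 → res = 95.
Result: 95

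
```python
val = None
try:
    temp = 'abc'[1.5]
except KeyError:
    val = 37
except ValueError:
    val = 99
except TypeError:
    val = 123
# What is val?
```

Step-by-step execution trace:
1. `temp = 'abc'[1.5]` raises TypeError.
2. `except KeyError` does not match TypeError; skipped.
3. `except ValueError` does not match TypeError; skipped.
4. `except TypeError` matches → val = 123.
Result: 123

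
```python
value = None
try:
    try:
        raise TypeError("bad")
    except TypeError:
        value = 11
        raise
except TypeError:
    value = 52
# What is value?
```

Step-by-step execution trace:
1. Inner try: `raise TypeError("bad")` raises TypeError.
2. Inner `except TypeError` matches → value = 11.
3. bare `raise` re-raises the same TypeError.
4. Outer `except TypeError` matches → value = 52.
Result: 52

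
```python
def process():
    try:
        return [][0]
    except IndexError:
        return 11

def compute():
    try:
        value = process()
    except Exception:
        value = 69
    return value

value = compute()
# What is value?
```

Step-by-step execution trace:
1. `compute()` calls `process()`.
2. In process: `[][0]` raises IndexError; `except IndexError` catches it → returns 11.
3. In compute: `value = process()` → value = 11. No exception reaches compute.
4. `except Exception` is skipped; compute returns 11.
5. value = 11.
Result: 11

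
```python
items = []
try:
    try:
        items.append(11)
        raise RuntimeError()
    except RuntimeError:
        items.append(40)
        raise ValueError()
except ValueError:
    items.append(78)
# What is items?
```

Step-by-step execution trace:
1. Inner try: `items.append(11)` → items = [11].
2. `raise RuntimeError()` raises RuntimeError.
3. Inner `except RuntimeError` matches → `items.append(40)` → items = [11, 40].
4. `raise ValueError()` raises ValueError; propagates to outer try.
5. Outer `except ValueError` matches → `items.append(78)` → items = [11, 40, 78].
Result: [11, 40, 78]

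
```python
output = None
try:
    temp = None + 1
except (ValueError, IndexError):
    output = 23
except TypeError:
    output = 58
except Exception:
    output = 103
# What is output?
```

Step-by-step execution trace:
1. `temp = None + 1` raises TypeError.
2. `except (ValueError, IndexError)` does not match TypeError; skipped.
3. `except TypeError` matches (exact type match) → output = 58.
4. `except Exception` is not reached.
Result: 58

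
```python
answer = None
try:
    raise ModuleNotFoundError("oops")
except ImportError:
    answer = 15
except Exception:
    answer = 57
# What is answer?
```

Step-by-step execution trace:
1. `raise ModuleNotFoundError(...)` raises ModuleNotFoundError.
2. `except ImportError` matches (ModuleNotFoundError is a subclass of ImportError) → answer = 15.
3. `except Exception` is not reached.
Result: 15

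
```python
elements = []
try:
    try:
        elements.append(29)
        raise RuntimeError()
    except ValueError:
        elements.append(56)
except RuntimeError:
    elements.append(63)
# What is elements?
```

Step-by-step execution trace:
1. Inner try: `elements.append(29)` → elements = [29].
2. `raise RuntimeError()` raises RuntimeError.
3. Inner `except ValueError` does not match RuntimeError; exception propagates to outer try.
4. Outer `except RuntimeError` matches → `elements.append(63)` → elements = [29, 63].
Result: [29, 63]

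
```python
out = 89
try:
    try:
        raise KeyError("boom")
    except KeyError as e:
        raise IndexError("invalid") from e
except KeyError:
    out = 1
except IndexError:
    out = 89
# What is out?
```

Step-by-step execution trace:
1. Inner try raises KeyError; inner `except KeyError as e` catches it.
2. `raise IndexError(...) from e` raises IndexError (KeyError is attached as __cause__, but only IndexError is active).
3. Outer `except KeyError` does not match IndexError; skipped.
4. Outer `except IndexError` matches → out = 89.
Result: 89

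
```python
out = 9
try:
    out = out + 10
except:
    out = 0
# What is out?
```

Step-by-step execution trace:
1. out starts at 9.
2. try: `out = out + 10` → out = 19. No exception raised.
3. `except` is skipped.
Result: 19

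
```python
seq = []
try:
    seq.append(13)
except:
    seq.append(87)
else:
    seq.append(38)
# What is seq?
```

Step-by-step execution trace:
1. try: `seq.append(13)` → seq = [13]. No exception raised.
2. `except` is skipped.
3. `else` runs (try completed without exception): `seq.append(38)` → seq = [13, 38].
Result: [13, 38]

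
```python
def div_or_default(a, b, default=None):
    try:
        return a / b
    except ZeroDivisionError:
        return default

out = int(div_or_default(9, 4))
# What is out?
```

Step-by-step execution trace:
1. `div_or_default(9, 4)` enters try: `return 9 / 4` → returns 2.25. No exception raised.
2. `except ZeroDivisionError` is skipped.
3. `int(2.25)` → 2 → out = 2.
Result: 2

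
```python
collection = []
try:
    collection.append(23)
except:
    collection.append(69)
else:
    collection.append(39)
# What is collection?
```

Step-by-step execution trace:
1. try: `collection.append(23)` → collection = [23]. No exception raised.
2. `except` is skipped.
3. `else` runs (try completed without exception): `collection.append(39)` → collection = [23, 39].
Result: [23, 39]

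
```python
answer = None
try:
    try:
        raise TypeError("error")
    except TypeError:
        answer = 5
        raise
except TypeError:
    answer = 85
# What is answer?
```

Step-by-step execution trace:
1. Inner try: `raise TypeError("error")` raises TypeError.
2. Inner `except TypeError` matches → answer = 5.
3. bare `raise` re-raises the same TypeError.
4. Outer `except TypeError` matches → answer = 85.
Result: 85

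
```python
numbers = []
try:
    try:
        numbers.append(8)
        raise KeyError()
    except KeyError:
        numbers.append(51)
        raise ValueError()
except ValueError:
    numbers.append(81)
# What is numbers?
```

Step-by-step execution trace:
1. Inner try: `numbers.append(8)` → numbers = [8].
2. `raise KeyError()` raises KeyError.
3. Inner `except KeyError` matches → `numbers.append(51)` → numbers = [8, 51].
4. `raise ValueError()` raises ValueError; propagates to outer try.
5. Outer `except ValueError` matches → `numbers.append(81)` → numbers = [8, 51, 81].
Result: [8, 51, 81]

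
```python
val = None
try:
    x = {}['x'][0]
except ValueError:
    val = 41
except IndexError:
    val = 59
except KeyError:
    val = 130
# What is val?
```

Step-by-step execution trace:
1. `x = {}['x'][0]` raises KeyError.
2. `except ValueError` does not match KeyError; skipped.
3. `except IndexError` does not match KeyError; skipped.
4. `except KeyError` matches → val = 130.
Result: 130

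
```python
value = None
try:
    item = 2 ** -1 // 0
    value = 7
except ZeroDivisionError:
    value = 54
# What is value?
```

Step-by-step execution trace:
1. `item = 2 ** -1 // 0` raises ZeroDivisionError.
2. `value = 7` is not reached.
3. `except ZeroDivisionError` matches → value = 54.
Result: 54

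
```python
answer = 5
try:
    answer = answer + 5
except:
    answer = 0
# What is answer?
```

Step-by-step execution trace:
1. answer starts at 5.
2. try: `answer = answer + 5` → answer = 10. No exception raised.
3. `except` is skipped.
Result: 10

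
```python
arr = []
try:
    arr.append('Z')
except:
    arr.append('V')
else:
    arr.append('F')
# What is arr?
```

Step-by-step execution trace:
1. try: `arr.append('Z')` → arr = ['Z']. No exception raised.
2. `except` is skipped.
3. `else` runs (try completed without exception): `arr.append('F')` → arr = ['Z', 'F'].
Result: ['Z', 'F']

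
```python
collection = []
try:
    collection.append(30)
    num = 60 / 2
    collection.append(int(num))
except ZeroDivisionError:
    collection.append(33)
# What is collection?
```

Step-by-step execution trace:
1. try: `collection.append(30)` → collection = [30].
2. `num = 60 / 2` → num = 30.0. No exception raised.
3. `collection.append(int(num))` → collection = [30, 30].
4. `except ZeroDivisionError` is skipped (no exception was raised).
Result: [30, 30]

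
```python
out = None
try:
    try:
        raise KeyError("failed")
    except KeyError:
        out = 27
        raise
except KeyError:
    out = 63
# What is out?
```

Step-by-step execution trace:
1. Inner try: `raise KeyError("failed")` raises KeyError.
2. Inner `except KeyError` matches → out = 27.
3. bare `raise` re-raises the same KeyError.
4. Outer `except KeyError` matches → out = 63.
Result: 63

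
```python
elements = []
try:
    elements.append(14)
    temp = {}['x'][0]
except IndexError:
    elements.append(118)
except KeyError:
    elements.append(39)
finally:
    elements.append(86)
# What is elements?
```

Step-by-step execution trace:
1. try: `elements.append(14)` → elements = [14].
2. `temp = {}['x'][0]` raises KeyError.
3. `except IndexError` does not match KeyError; skipped.
4. `except KeyError` matches → `elements.append(39)` → elements = [14, 39].
5. finally always runs: `elements.append(86)` → elements = [14, 39, 86].
Result: [14, 39, 86]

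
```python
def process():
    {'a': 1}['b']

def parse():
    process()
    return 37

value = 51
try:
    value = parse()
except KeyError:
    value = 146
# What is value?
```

Step-by-step execution trace:
1. value starts at 51.
2. try: `parse()` calls `process()`.
3. `process()` evaluates `{'a': 1}['b']`, which raises KeyError; it propagates through parse (uncaught).
4. `return 37` in parse is not reached; the assignment to value does not complete.
5. `except KeyError` matches → value = 146.
Result: 146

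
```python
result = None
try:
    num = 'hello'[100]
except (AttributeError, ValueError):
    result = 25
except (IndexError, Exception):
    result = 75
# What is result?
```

Step-by-step execution trace:
1. `num = 'hello'[100]` raises IndexError.
2. `except (AttributeError, ValueError)` does not match IndexError; skipped.
3. `except (IndexError, Exception)` matches (IndexError is in the tuple) → result = 75.
Result: 75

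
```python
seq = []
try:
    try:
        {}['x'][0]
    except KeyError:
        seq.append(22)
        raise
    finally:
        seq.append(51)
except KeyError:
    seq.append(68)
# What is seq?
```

Step-by-step execution trace:
1. Inner try: `{}['x'][0]` raises KeyError.
2. Inner `except KeyError` matches → `seq.append(22)` → seq = [22].
3. bare `raise` re-raises KeyError.
4. Inner `finally` runs during unwinding: `seq.append(51)` → seq = [22, 51].
5. Outer `except KeyError` matches → `seq.append(68)` → seq = [22, 51, 68].
Result: [22, 51, 68]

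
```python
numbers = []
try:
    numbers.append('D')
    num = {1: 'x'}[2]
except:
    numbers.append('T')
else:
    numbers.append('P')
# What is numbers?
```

Step-by-step execution trace:
1. try: `numbers.append('D')` → numbers = ['D'].
2. `num = {1: 'x'}[2]` raises KeyError.
3. bare `except` matches → `numbers.append('T')` → numbers = ['D', 'T'].
4. `else` is skipped (an exception was raised).
Result: ['D', 'T']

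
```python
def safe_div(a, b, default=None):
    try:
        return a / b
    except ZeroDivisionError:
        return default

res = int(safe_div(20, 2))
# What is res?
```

Step-by-step execution trace:
1. `safe_div(20, 2)` enters try: `return 20 / 2` → returns 10.0. No exception raised.
2. `except ZeroDivisionError` is skipped.
3. `int(10.0)` → 10 → res = 10.
Result: 10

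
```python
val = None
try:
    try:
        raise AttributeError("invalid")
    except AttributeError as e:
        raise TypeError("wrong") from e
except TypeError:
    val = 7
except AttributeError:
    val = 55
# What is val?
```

Step-by-step execution trace:
1. Inner try raises AttributeError; inner `except AttributeError as e` catches it.
2. `raise TypeError(...) from e` raises TypeError (AttributeError is attached as __cause__, but only TypeError is active).
3. Outer `except TypeError` matches → val = 7.
4. `except AttributeError` is not reached.
Result: 7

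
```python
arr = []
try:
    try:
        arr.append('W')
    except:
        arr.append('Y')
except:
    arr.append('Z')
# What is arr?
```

Step-by-step execution trace:
1. Inner try: `arr.append('W')` → arr = ['W']. No exception raised.
2. Inner `except` is skipped.
3. Inner try completes normally; outer `except` is skipped.
Result: ['W']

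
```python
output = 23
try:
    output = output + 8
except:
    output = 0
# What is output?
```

Step-by-step execution trace:
1. output starts at 23.
2. try: `output = output + 8` → output = 31. No exception raised.
3. `except` is skipped.
Result: 31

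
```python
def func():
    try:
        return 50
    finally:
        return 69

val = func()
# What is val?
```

Step-by-step execution trace:
1. `func()` enters try: `return 50` sets pending return value 50.
2. Before returning, `finally: return 69` runs and overrides the pending return.
3. func() returns 69 → val = 69.
Result: 69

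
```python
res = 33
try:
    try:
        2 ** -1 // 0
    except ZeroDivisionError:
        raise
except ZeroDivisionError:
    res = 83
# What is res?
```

Step-by-step execution trace:
1. Inner try: `2 ** -1 // 0` raises ZeroDivisionError.
2. Inner `except ZeroDivisionError` matches; bare `raise` re-raises the same ZeroDivisionError.
3. Outer `except ZeroDivisionError` matches → res = 83.
Result: 83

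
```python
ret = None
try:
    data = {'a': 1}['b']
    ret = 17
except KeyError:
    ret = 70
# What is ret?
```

Step-by-step execution trace:
1. `data = {'a': 1}['b']` raises KeyError.
2. `ret = 17` is not reached.
3. `except KeyError` matches → ret = 70.
Result: 70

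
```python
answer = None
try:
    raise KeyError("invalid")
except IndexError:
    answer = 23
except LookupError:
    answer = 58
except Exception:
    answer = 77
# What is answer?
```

Step-by-step execution trace:
1. `raise KeyError(...)` raises KeyError.
2. `except IndexError` does not match (KeyError is not a subclass of IndexError); skipped.
3. `except LookupError` matches (KeyError is a subclass of LookupError) → answer = 58.
4. `except Exception` is not reached.
Result: 58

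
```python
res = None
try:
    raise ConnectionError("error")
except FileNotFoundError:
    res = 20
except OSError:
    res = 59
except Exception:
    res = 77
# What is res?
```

Step-by-step execution trace:
1. `raise ConnectionError(...)` raises ConnectionError.
2. `except FileNotFoundError` does not match (ConnectionError is not a subclass of FileNotFoundError); skipped.
3. `except OSError` matches (ConnectionError is a subclass of OSError) → res = 59.
4. `except Exception` is not reached.
Result: 59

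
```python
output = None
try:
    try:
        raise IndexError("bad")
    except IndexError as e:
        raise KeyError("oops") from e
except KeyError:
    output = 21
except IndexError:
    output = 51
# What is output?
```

Step-by-step execution trace:
1. Inner try raises IndexError; inner `except IndexError as e` catches it.
2. `raise KeyError(...) from e` raises KeyError (IndexError is attached as __cause__, but only KeyError is active).
3. Outer `except KeyError` matches → output = 21.
4. `except IndexError` is not reached.
Result: 21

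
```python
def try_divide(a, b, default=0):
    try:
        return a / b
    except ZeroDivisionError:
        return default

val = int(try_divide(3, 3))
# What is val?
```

Step-by-step execution trace:
1. `try_divide(3, 3)` enters try: `return 3 / 3` → returns 1.0. No exception raised.
2. `except ZeroDivisionError` is skipped.
3. `int(1.0)` → 1 → val = 1.
Result: 1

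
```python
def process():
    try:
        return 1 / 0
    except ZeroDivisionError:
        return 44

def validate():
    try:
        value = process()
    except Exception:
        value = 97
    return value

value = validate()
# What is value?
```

Step-by-step execution trace:
1. `validate()` calls `process()`.
2. In process: `1 / 0` raises ZeroDivisionError; `except ZeroDivisionError` catches it → returns 44.
3. In validate: `value = process()` → value = 44. No exception reaches validate.
4. `except Exception` is skipped; validate returns 44.
5. value = 44.
Result: 44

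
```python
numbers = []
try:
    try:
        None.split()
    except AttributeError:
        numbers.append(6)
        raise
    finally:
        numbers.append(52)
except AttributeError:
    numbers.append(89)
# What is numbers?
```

Step-by-step execution trace:
1. Inner try: `None.split()` raises AttributeError.
2. Inner `except AttributeError` matches → `numbers.append(6)` → numbers = [6].
3. bare `raise` re-raises AttributeError.
4. Inner `finally` runs during unwinding: `numbers.append(52)` → numbers = [6, 52].
5. Outer `except AttributeError` matches → `numbers.append(89)` → numbers = [6, 52, 89].
Result: [6, 52, 89]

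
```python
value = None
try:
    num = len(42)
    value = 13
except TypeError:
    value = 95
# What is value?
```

Step-by-step execution trace:
1. `num = len(42)` raises TypeError.
2. `value = 13` is not reached.
3. `except TypeError` matches → value = 95.
Result: 95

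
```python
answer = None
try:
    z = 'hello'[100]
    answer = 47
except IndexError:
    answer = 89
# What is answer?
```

Step-by-step execution trace:
1. `z = 'hello'[100]` raises IndexError.
2. `answer = 47` is not reached.
3. `except IndexError` matches → answer = 89.
Result: 89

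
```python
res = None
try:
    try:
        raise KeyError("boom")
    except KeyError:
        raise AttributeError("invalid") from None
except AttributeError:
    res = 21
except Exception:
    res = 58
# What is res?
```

Step-by-step execution trace:
1. Inner try raises KeyError; inner `except KeyError` catches it.
2. `raise AttributeError(...) from None` raises AttributeError (from None suppresses __context__, but the active exception is still AttributeError).
3. Outer `except AttributeError` matches → res = 21.
4. `except Exception` is not reached.
Result: 21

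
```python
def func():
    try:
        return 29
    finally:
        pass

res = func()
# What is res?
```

Step-by-step execution trace:
1. `func()` enters try: `return 29` sets pending return value 29.
2. Before returning, `finally: pass` runs (no effect).
3. func() returns 29 → res = 29.
Result: 29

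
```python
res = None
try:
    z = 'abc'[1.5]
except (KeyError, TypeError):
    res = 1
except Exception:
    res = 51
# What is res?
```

Step-by-step execution trace:
1. `z = 'abc'[1.5]` raises TypeError.
2. `except (KeyError, TypeError)` matches (TypeError is in the tuple) → res = 1.
3. `except Exception` is not reached.
Result: 1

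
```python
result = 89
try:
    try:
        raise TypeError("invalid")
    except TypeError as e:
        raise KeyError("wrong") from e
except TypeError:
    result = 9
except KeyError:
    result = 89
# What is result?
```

Step-by-step execution trace:
1. Inner try raises TypeError; inner `except TypeError as e` catches it.
2. `raise KeyError(...) from e` raises KeyError (TypeError is attached as __cause__, but only KeyError is active).
3. Outer `except TypeError` does not match KeyError; skipped.
4. Outer `except KeyError` matches → result = 89.
Result: 89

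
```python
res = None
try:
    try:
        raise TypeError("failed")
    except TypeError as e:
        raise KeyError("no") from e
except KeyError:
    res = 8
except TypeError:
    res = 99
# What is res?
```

Step-by-step execution trace:
1. Inner try raises TypeError; inner `except TypeError as e` catches it.
2. `raise KeyError(...) from e` raises KeyError (TypeError is attached as __cause__, but only KeyError is active).
3. Outer `except KeyError` matches → res = 8.
4. `except TypeError` is not reached.
Result: 8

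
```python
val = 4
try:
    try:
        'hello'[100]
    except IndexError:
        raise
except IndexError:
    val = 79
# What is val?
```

Step-by-step execution trace:
1. Inner try: `'hello'[100]` raises IndexError.
2. Inner `except IndexError` matches; bare `raise` re-raises the same IndexError.
3. Outer `except IndexError` matches → val = 79.
Result: 79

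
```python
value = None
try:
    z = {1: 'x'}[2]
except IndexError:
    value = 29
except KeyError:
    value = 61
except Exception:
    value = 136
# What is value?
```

Step-by-step execution trace:
1. `z = {1: 'x'}[2]` raises KeyError.
2. `except IndexError` does not match KeyError; skipped.
3. `except KeyError` matches → value = 61.
4. Remaining except clauses are skipped.
Result: 61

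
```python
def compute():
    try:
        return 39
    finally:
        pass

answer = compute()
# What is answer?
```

Step-by-step execution trace:
1. `compute()` enters try: `return 39` sets pending return value 39.
2. Before returning, `finally: pass` runs (no effect).
3. compute() returns 39 → answer = 39.
Result: 39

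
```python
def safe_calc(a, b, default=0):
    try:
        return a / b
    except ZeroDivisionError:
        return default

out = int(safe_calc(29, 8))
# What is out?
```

Step-by-step execution trace:
1. `safe_calc(29, 8)` enters try: `return 29 / 8` → returns 3.625. No exception raised.
2. `except ZeroDivisionError` is skipped.
3. `int(3.625)` → 3 → out = 3.
Result: 3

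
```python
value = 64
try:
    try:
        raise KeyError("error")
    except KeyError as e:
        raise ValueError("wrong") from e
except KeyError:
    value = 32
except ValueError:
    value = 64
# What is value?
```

Step-by-step execution trace:
1. Inner try raises KeyError; inner `except KeyError as e` catches it.
2. `raise ValueError(...) from e` raises ValueError (KeyError is attached as __cause__, but only ValueError is active).
3. Outer `except KeyError` does not match ValueError; skipped.
4. Outer `except ValueError` matches → value = 64.
Result: 64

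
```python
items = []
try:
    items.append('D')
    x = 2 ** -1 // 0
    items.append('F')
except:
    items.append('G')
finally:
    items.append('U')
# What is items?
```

Step-by-step execution trace:
1. try: `items.append('D')` → items = ['D'].
2. `x = 2 ** -1 // 0` raises ZeroDivisionError; `items.append('F')` is not reached.
3. bare `except` matches → `items.append('G')` → items = ['D', 'G'].
4. finally always runs: `items.append('U')` → items = ['D', 'G', 'U'].
Result: ['D', 'G', 'U']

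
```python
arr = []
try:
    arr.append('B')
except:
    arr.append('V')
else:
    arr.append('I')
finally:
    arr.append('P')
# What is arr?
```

Step-by-step execution trace:
1. try: `arr.append('B')` → arr = ['B']. No exception raised.
2. `except` is skipped.
3. `else` runs: `arr.append('I')` → arr = ['B', 'I'].
4. `finally` always runs: `arr.append('P')` → arr = ['B', 'I', 'P'].
Result: ['B', 'I', 'P']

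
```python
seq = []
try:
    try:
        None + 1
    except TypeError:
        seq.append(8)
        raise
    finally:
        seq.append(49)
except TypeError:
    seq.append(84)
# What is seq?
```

Step-by-step execution trace:
1. Inner try: `None + 1` raises TypeError.
2. Inner `except TypeError` matches → `seq.append(8)` → seq = [8].
3. bare `raise` re-raises TypeError.
4. Inner `finally` runs during unwinding: `seq.append(49)` → seq = [8, 49].
5. Outer `except TypeError` matches → `seq.append(84)` → seq = [8, 49, 84].
Result: [8, 49, 84]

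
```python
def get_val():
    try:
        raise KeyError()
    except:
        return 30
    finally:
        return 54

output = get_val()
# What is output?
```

Step-by-step execution trace:
1. `get_val()` enters try: `raise KeyError()` raises KeyError.
2. bare `except` matches → `return 30` sets pending return value 30.
3. Before returning, `finally: return 54` runs and overrides the pending return.
4. get_val() returns 54 → output = 54.
Result: 54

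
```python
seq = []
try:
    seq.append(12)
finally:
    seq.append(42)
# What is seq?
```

Step-by-step execution trace:
1. try: `seq.append(12)` → seq = [12].
2. The try body completes without raising.
3. finally always runs: `seq.append(42)` → seq = [12, 42].
Result: [12, 42]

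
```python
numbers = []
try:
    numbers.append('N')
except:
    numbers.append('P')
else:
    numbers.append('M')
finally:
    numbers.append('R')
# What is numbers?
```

Step-by-step execution trace:
1. try: `numbers.append('N')` → numbers = ['N']. No exception raised.
2. `except` is skipped.
3. `else` runs: `numbers.append('M')` → numbers = ['N', 'M'].
4. `finally` always runs: `numbers.append('R')` → numbers = ['N', 'M', 'R'].
Result: ['N', 'M', 'R']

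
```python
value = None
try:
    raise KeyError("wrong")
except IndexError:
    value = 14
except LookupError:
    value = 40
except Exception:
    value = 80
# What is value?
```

Step-by-step execution trace:
1. `raise KeyError(...)` raises KeyError.
2. `except IndexError` does not match (KeyError is not a subclass of IndexError); skipped.
3. `except LookupError` matches (KeyError is a subclass of LookupError) → value = 40.
4. `except Exception` is not reached.
Result: 40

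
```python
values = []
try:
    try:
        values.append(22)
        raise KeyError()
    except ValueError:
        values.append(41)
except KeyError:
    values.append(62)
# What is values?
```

Step-by-step execution trace:
1. Inner try: `values.append(22)` → values = [22].
2. `raise KeyError()` raises KeyError.
3. Inner `except ValueError` does not match KeyError; exception propagates to outer try.
4. Outer `except KeyError` matches → `values.append(62)` → values = [22, 62].
Result: [22, 62]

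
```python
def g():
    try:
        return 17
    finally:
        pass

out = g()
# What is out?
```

Step-by-step execution trace:
1. `g()` enters try: `return 17` sets pending return value 17.
2. Before returning, `finally: pass` runs (no effect).
3. g() returns 17 → out = 17.
Result: 17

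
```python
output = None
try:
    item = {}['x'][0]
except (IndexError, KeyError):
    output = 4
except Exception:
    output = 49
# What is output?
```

Step-by-step execution trace:
1. `item = {}['x'][0]` raises KeyError.
2. `except (IndexError, KeyError)` matches (KeyError is in the tuple) → output = 4.
3. `except Exception` is not reached.
Result: 4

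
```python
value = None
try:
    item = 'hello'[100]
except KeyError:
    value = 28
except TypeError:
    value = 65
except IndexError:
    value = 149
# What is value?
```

Step-by-step execution trace:
1. `item = 'hello'[100]` raises IndexError.
2. `except KeyError` does not match IndexError; skipped.
3. `except TypeError` does not match IndexError; skipped.
4. `except IndexError` matches → value = 149.
Result: 149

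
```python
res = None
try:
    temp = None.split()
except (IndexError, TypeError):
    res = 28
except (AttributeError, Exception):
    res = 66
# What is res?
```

Step-by-step execution trace:
1. `temp = None.split()` raises AttributeError.
2. `except (IndexError, TypeError)` does not match AttributeError; skipped.
3. `except (AttributeError, Exception)` matches (AttributeError is in the tuple) → res = 66.
Result: 66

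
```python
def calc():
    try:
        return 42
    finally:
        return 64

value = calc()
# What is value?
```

Step-by-step execution trace:
1. `calc()` enters try: `return 42` sets pending return value 42.
2. Before returning, `finally: return 64` runs and overrides the pending return.
3. calc() returns 64 → value = 64.
Result: 64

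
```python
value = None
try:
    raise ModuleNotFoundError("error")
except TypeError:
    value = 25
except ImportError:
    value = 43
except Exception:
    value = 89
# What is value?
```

Step-by-step execution trace:
1. `raise ModuleNotFoundError(...)` raises ModuleNotFoundError.
2. `except TypeError` does not match (ModuleNotFoundError is not a subclass of TypeError); skipped.
3. `except ImportError` matches (ModuleNotFoundError is a subclass of ImportError) → value = 43.
4. `except Exception` is not reached.
Result: 43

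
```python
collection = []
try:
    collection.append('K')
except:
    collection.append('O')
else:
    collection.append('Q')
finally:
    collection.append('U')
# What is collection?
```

Step-by-step execution trace:
1. try: `collection.append('K')` → collection = ['K']. No exception raised.
2. `except` is skipped.
3. `else` runs: `collection.append('Q')` → collection = ['K', 'Q'].
4. `finally` always runs: `collection.append('U')` → collection = ['K', 'Q', 'U'].
Result: ['K', 'Q', 'U']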